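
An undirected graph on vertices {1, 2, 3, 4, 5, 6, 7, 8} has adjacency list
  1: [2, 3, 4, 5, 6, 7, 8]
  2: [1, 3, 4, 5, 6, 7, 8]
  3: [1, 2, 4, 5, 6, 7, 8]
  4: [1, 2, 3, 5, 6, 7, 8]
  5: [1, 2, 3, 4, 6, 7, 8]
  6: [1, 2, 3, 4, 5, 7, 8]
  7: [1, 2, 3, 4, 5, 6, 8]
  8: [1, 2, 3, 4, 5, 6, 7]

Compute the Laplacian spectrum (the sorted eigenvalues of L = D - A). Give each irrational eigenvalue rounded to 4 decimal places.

[0, 8, 8, 8, 8, 8, 8, 8]

With the vertex order [1, 2, 3, 4, 5, 6, 7, 8], the degrees are [7, 7, 7, 7, 7, 7, 7, 7], giving D = diag(7, 7, 7, 7, 7, 7, 7, 7) and L = D - A. Since every row of L sums to 0, the all-ones vector is in the kernel and 0 is an eigenvalue. By the matrix-tree theorem the graph has (1/8) * product of the nonzero eigenvalues = 262144 spanning trees.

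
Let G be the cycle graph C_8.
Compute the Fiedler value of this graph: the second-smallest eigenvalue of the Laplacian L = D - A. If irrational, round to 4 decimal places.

The graph has 8 vertices and degree multiset [2, 2, 2, 2, 2, 2, 2, 2]; D is the diagonal matrix of degrees and L = D - A. The sorted Laplacian eigenvalues are [0, 0.5858, 0.5858, 2, 2, 3.4142, 3.4142, 4]; the algebraic connectivity is the second entry, 0.5858.

0.5858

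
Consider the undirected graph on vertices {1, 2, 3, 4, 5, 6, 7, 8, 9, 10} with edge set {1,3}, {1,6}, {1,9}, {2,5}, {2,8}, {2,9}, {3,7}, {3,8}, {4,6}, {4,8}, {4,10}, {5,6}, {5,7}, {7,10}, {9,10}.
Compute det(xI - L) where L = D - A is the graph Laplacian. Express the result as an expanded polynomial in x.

Reading degrees in the order [1, 2, 3, 4, 5, 6, 7, 8, 9, 10] gives [3, 3, 3, 3, 3, 3, 3, 3, 3, 3]; set D = diag(3, 3, 3, 3, 3, 3, 3, 3, 3, 3) and form L = D - A. Computing det(xI - L) by cofactor expansion (or equivalently via sum-over-permutations) gives x^10 - 30x^9 + 390x^8 - 2880x^7 + 13305x^6 - 39882x^5 + 77640x^4 - 94800x^3 + 66000x^2 - 20000x. The constant term is 0 because L is singular (the all-ones vector lies in its kernel). There is one zero in the spectrum, matching the 1 component. By the matrix-tree theorem the graph has (1/10) * product of the nonzero eigenvalues = 2000 spanning trees.

x^10 - 30x^9 + 390x^8 - 2880x^7 + 13305x^6 - 39882x^5 + 77640x^4 - 94800x^3 + 66000x^2 - 20000x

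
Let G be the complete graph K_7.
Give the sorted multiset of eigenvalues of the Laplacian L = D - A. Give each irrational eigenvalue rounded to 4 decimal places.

[0, 7, 7, 7, 7, 7, 7]

The graph has 7 vertices and degree multiset [6, 6, 6, 6, 6, 6, 6]; D is the diagonal matrix of degrees and L = D - A. The multiplicity of 0 as a Laplacian eigenvalue equals the number of connected components. By the matrix-tree theorem the graph has (1/7) * product of the nonzero eigenvalues = 16807 spanning trees. The eigenvalues sum to 42, which equals trace(L) = 2|E|.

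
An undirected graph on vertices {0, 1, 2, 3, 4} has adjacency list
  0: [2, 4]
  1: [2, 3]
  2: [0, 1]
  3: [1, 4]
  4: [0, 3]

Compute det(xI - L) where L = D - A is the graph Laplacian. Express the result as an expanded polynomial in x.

Each diagonal entry of L is the vertex degree and each off-diagonal entry is -1 where an edge is present, 0 otherwise; in the order [0, 1, 2, 3, 4] the diagonal is [2, 2, 2, 2, 2]. L has integer entries, so p(x) = det(xI - L) has integer coefficients. Expanding the determinant yields x^5 - 10x^4 + 35x^3 - 50x^2 + 25x. The constant term is 0 because L is singular (the all-ones vector lies in its kernel). There is one zero in the spectrum, matching the 1 component.

x^5 - 10x^4 + 35x^3 - 50x^2 + 25x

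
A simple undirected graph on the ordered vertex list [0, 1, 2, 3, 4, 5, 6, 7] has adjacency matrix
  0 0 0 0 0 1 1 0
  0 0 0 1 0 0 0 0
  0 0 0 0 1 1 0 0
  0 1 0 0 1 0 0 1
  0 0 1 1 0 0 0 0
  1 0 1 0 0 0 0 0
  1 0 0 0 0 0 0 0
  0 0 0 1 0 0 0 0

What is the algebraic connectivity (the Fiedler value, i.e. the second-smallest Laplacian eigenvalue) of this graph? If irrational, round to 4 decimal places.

Each diagonal entry of L is the vertex degree and each off-diagonal entry is -1 where an edge is present, 0 otherwise; in the order [0, 1, 2, 3, 4, 5, 6, 7] the diagonal is [2, 1, 2, 3, 2, 2, 1, 1]. Computing the eigenvalues of L and sorting gives [0, 0.1667, 0.7276, 1, 1.6353, 2.6729, 3.5643, 4.2332]. The Fiedler value lambda_2 = 0.1667 is strictly positive, so the graph is connected.

0.1667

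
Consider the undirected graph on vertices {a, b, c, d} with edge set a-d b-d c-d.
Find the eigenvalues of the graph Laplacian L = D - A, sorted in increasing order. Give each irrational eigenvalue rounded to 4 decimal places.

With the vertex order [a, b, c, d], the degrees are [1, 1, 1, 3], giving D = diag(1, 1, 1, 3) and L = D - A. Diagonalising L (or applying a numerical eigensolver to the 4x4 matrix) gives the spectrum above. The eigenvalues sum to 6, which equals trace(L) = 2|E|. The largest eigenvalue, 4, is at most the vertex count 4.

[0, 1, 1, 4]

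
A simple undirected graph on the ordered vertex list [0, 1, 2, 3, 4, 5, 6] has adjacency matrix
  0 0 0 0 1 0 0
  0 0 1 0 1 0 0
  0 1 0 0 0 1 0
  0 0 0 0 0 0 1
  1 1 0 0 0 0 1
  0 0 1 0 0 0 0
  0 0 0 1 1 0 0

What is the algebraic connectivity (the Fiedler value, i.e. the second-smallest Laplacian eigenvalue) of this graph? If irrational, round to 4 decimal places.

Reading degrees in the order [0, 1, 2, 3, 4, 5, 6] gives [1, 2, 2, 1, 3, 1, 2]; set D = diag(1, 2, 2, 1, 3, 1, 2) and form L = D - A. Computing the eigenvalues of L and sorting gives [0, 0.2603, 0.6262, 1.4055, 2.2742, 3.0996, 4.3342]. The Fiedler value lambda_2 = 0.2603 is strictly positive, so the graph is connected. There is one zero in the spectrum, matching the 1 component.

0.2603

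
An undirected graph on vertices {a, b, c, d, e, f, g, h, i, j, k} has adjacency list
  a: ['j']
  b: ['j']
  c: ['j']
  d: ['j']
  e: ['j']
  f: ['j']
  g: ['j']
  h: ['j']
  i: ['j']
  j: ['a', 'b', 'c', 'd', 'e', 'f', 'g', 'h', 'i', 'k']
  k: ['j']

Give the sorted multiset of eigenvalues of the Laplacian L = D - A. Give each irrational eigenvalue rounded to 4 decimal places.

Reading degrees in the order [a, b, c, d, e, f, g, h, i, j, k] gives [1, 1, 1, 1, 1, 1, 1, 1, 1, 10, 1]; set D = diag(1, 1, 1, 1, 1, 1, 1, 1, 1, 10, 1) and form L = D - A. Since every row of L sums to 0, the all-ones vector is in the kernel and 0 is an eigenvalue. By the matrix-tree theorem the graph has (1/11) * product of the nonzero eigenvalues = 1 spanning tree.

[0, 1, 1, 1, 1, 1, 1, 1, 1, 1, 11]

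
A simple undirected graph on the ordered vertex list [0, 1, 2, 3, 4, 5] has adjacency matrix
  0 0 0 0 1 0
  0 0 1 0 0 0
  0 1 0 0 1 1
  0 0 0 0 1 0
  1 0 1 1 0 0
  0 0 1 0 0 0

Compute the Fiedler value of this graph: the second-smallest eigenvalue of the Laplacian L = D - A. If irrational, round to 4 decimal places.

0.4384

Reading degrees in the order [0, 1, 2, 3, 4, 5] gives [1, 1, 3, 1, 3, 1]; set D = diag(1, 1, 3, 1, 3, 1) and form L = D - A. The smallest Laplacian eigenvalue is always 0. The next one, lambda_2 = 0.4384, measures how hard the graph is to disconnect: larger values mean better connectivity. There is one zero in the spectrum, matching the 1 component. The largest eigenvalue, 4.5616, is at most the vertex count 6.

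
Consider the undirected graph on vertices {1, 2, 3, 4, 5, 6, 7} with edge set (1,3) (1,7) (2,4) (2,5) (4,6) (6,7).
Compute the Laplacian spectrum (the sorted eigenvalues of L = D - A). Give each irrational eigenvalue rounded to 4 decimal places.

[0, 0.1981, 0.7530, 1.5550, 2.4450, 3.2470, 3.8019]

With the vertex order [1, 2, 3, 4, 5, 6, 7], the degrees are [2, 2, 1, 2, 1, 2, 2], giving D = diag(2, 2, 1, 2, 1, 2, 2) and L = D - A. Since every row of L sums to 0, the all-ones vector is in the kernel and 0 is an eigenvalue. The largest eigenvalue, 3.8019, is at most the vertex count 7. There is one zero in the spectrum, matching the 1 component.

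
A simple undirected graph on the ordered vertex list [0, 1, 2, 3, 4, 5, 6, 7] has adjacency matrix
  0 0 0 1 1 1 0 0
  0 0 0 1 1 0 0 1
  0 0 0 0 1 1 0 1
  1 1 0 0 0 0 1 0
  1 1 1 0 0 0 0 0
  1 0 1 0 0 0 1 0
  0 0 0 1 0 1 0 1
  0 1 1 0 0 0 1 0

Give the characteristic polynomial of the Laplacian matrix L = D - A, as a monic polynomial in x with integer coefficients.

x^8 - 24x^7 + 240x^6 - 1296x^5 + 4080x^4 - 7488x^3 + 7424x^2 - 3072x

Reading degrees in the order [0, 1, 2, 3, 4, 5, 6, 7] gives [3, 3, 3, 3, 3, 3, 3, 3]; set D = diag(3, 3, 3, 3, 3, 3, 3, 3) and form L = D - A. L has integer entries, so p(x) = det(xI - L) has integer coefficients. Expanding the determinant yields x^8 - 24x^7 + 240x^6 - 1296x^5 + 4080x^4 - 7488x^3 + 7424x^2 - 3072x. The coefficient of x^7 equals -trace(L) = -24, matching the sum of degrees. The eigenvalues sum to 24, which equals trace(L) = 2|E|.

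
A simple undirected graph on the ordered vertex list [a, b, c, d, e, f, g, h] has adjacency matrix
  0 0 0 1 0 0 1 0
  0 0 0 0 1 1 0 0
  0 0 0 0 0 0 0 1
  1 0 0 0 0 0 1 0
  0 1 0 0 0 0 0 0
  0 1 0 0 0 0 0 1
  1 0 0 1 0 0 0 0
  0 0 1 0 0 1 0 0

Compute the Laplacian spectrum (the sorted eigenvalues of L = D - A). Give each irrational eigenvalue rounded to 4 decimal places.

With the vertex order [a, b, c, d, e, f, g, h], the degrees are [2, 2, 1, 2, 1, 2, 2, 2], giving D = diag(2, 2, 1, 2, 1, 2, 2, 2) and L = D - A. Since every row of L sums to 0, the all-ones vector is in the kernel and 0 is an eigenvalue. The 2 zero eigenvalues correspond to the 2 connected components. The largest eigenvalue, 3.6180, is at most the vertex count 8.

[0, 0, 0.3820, 1.3820, 2.6180, 3, 3, 3.6180]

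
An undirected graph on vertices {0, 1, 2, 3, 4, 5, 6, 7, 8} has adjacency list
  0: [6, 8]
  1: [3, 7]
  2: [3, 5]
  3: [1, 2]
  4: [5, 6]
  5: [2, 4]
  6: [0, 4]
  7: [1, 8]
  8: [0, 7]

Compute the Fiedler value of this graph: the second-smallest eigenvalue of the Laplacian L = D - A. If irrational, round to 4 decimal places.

0.4679

Reading degrees in the order [0, 1, 2, 3, 4, 5, 6, 7, 8] gives [2, 2, 2, 2, 2, 2, 2, 2, 2]; set D = diag(2, 2, 2, 2, 2, 2, 2, 2, 2) and form L = D - A. The smallest Laplacian eigenvalue is always 0. The next one, lambda_2 = 0.4679, measures how hard the graph is to disconnect: larger values mean better connectivity.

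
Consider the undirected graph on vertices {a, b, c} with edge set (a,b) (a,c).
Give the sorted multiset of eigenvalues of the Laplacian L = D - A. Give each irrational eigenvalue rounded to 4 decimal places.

Reading degrees in the order [a, b, c] gives [2, 1, 1]; set D = diag(2, 1, 1) and form L = D - A. Diagonalising L (or applying a numerical eigensolver to the 3x3 matrix) gives the spectrum above.

[0, 1, 3]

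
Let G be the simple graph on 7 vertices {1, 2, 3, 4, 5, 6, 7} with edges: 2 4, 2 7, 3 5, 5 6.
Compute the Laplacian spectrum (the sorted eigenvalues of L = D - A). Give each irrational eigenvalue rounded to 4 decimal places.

[0, 0, 0, 1, 1, 3, 3]

Reading degrees in the order [1, 2, 3, 4, 5, 6, 7] gives [0, 2, 1, 1, 2, 1, 1]; set D = diag(0, 2, 1, 1, 2, 1, 1) and form L = D - A. L is symmetric positive semidefinite, so every eigenvalue is real and nonnegative. The 3 zero eigenvalues correspond to the 3 connected components. The largest eigenvalue, 3, is at most the vertex count 7. The eigenvalues sum to 8, which equals trace(L) = 2|E|.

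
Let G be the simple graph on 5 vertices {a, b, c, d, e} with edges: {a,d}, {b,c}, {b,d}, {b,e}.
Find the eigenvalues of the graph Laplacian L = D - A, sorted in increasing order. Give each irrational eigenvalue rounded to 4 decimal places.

[0, 0.5188, 1, 2.3111, 4.1701]

Reading degrees in the order [a, b, c, d, e] gives [1, 3, 1, 2, 1]; set D = diag(1, 3, 1, 2, 1) and form L = D - A. L is symmetric positive semidefinite, so every eigenvalue is real and nonnegative. The single zero eigenvalue shows the graph is connected. There is one zero in the spectrum, matching the 1 component. By the matrix-tree theorem the graph has (1/5) * product of the nonzero eigenvalues = 1 spanning tree.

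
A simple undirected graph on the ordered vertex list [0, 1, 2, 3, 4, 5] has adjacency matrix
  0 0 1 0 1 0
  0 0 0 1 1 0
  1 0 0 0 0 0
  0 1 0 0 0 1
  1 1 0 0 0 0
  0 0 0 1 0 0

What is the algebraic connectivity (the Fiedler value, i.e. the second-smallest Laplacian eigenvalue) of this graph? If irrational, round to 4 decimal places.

0.2679

Reading degrees in the order [0, 1, 2, 3, 4, 5] gives [2, 2, 1, 2, 2, 1]; set D = diag(2, 2, 1, 2, 2, 1) and form L = D - A. Computing the eigenvalues of L and sorting gives [0, 0.2679, 1, 2, 3, 3.7321]. The Fiedler value lambda_2 = 0.2679 is strictly positive, so the graph is connected.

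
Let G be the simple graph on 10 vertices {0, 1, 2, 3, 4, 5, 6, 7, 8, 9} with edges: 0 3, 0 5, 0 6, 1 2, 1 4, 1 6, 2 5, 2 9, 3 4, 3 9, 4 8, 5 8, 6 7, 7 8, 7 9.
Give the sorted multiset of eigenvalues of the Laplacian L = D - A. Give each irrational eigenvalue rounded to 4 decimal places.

[0, 2, 2, 2, 2, 2, 5, 5, 5, 5]

With the vertex order [0, 1, 2, 3, 4, 5, 6, 7, 8, 9], the degrees are [3, 3, 3, 3, 3, 3, 3, 3, 3, 3], giving D = diag(3, 3, 3, 3, 3, 3, 3, 3, 3, 3) and L = D - A. The multiplicity of 0 as a Laplacian eigenvalue equals the number of connected components. The single zero eigenvalue shows the graph is connected. The largest eigenvalue, 5, is at most the vertex count 10.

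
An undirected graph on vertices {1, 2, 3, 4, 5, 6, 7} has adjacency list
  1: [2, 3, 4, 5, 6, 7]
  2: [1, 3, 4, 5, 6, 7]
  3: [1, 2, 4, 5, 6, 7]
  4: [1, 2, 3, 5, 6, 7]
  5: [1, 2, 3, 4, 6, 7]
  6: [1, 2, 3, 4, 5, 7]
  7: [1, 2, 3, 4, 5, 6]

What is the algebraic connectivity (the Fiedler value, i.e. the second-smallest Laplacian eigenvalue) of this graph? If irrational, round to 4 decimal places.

7

Reading degrees in the order [1, 2, 3, 4, 5, 6, 7] gives [6, 6, 6, 6, 6, 6, 6]; set D = diag(6, 6, 6, 6, 6, 6, 6) and form L = D - A. Computing the eigenvalues of L and sorting gives [0, 7, 7, 7, 7, 7, 7]. The Fiedler value lambda_2 = 7 is strictly positive, so the graph is connected. The eigenvalues sum to 42, which equals trace(L) = 2|E|.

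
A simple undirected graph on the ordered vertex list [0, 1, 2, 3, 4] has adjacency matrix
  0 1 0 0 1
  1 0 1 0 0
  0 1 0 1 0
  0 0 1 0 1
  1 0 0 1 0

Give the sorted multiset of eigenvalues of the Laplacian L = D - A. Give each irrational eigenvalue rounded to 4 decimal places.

[0, 1.3820, 1.3820, 3.6180, 3.6180]

Reading degrees in the order [0, 1, 2, 3, 4] gives [2, 2, 2, 2, 2]; set D = diag(2, 2, 2, 2, 2) and form L = D - A. L is symmetric positive semidefinite, so every eigenvalue is real and nonnegative. The single zero eigenvalue shows the graph is connected.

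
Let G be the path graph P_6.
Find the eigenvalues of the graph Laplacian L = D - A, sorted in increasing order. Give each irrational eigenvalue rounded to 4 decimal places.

The graph has 6 vertices and degree multiset [2, 2, 2, 2, 1, 1]; D is the diagonal matrix of degrees and L = D - A. The multiplicity of 0 as a Laplacian eigenvalue equals the number of connected components. The single zero eigenvalue shows the graph is connected. The eigenvalues sum to 10, which equals trace(L) = 2|E|.

[0, 0.2679, 1, 2, 3, 3.7321]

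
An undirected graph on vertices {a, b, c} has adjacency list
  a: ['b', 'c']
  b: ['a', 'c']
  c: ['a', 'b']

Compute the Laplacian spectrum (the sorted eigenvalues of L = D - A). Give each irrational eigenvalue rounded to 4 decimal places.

With the vertex order [a, b, c], the degrees are [2, 2, 2], giving D = diag(2, 2, 2) and L = D - A. The multiplicity of 0 as a Laplacian eigenvalue equals the number of connected components.

[0, 3, 3]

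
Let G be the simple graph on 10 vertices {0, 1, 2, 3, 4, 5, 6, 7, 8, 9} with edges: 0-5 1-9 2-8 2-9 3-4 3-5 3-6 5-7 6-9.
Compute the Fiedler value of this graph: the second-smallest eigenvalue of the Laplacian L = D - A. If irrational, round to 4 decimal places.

Each diagonal entry of L is the vertex degree and each off-diagonal entry is -1 where an edge is present, 0 otherwise; in the order [0, 1, 2, 3, 4, 5, 6, 7, 8, 9] the diagonal is [1, 1, 2, 3, 1, 3, 2, 1, 1, 3]. Computing the eigenvalues of L and sorting gives [0, 0.1487, 0.5188, 0.6496, 1, 1.4400, 2.3111, 3.0561, 4.1701, 4.7056]. The Fiedler value lambda_2 = 0.1487 is strictly positive, so the graph is connected. By the matrix-tree theorem the graph has (1/10) * product of the nonzero eigenvalues = 1 spanning tree.

0.1487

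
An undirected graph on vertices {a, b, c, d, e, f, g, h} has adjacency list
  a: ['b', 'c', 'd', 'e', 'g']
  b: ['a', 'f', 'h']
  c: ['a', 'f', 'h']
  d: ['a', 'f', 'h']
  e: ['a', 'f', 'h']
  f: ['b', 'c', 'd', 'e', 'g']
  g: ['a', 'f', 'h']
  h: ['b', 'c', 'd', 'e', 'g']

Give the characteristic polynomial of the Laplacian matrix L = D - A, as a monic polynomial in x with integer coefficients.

x^8 - 30x^7 + 375x^6 - 2540x^5 + 10095x^4 - 23598x^3 + 30105x^2 - 16200x

Reading degrees in the order [a, b, c, d, e, f, g, h] gives [5, 3, 3, 3, 3, 5, 3, 5]; set D = diag(5, 3, 3, 3, 3, 5, 3, 5) and form L = D - A. The eigenvalues of L are [0, 3, 3, 3, 3, 5, 5, 8]; the characteristic polynomial is the product of (x - lambda_i), which multiplies out to x^8 - 30x^7 + 375x^6 - 2540x^5 + 10095x^4 - 23598x^3 + 30105x^2 - 16200x. The coefficient of x^7 equals -trace(L) = -30, matching the sum of degrees. There is one zero in the spectrum, matching the 1 component.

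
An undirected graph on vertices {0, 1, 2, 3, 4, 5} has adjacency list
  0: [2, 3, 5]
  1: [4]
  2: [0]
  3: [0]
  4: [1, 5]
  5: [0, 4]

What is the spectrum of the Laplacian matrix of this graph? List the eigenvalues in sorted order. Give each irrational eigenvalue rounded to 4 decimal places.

Each diagonal entry of L is the vertex degree and each off-diagonal entry is -1 where an edge is present, 0 otherwise; in the order [0, 1, 2, 3, 4, 5] the diagonal is [3, 1, 1, 1, 2, 2]. L is symmetric positive semidefinite, so every eigenvalue is real and nonnegative. The single zero eigenvalue shows the graph is connected. By the matrix-tree theorem the graph has (1/6) * product of the nonzero eigenvalues = 1 spanning tree.

[0, 0.3249, 1, 1.4608, 3, 4.2143]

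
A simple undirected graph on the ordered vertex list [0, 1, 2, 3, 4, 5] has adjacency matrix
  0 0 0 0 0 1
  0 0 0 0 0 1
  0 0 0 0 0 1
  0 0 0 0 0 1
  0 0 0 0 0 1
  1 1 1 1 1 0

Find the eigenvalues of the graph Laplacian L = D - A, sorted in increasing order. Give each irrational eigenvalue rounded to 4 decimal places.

With the vertex order [0, 1, 2, 3, 4, 5], the degrees are [1, 1, 1, 1, 1, 5], giving D = diag(1, 1, 1, 1, 1, 5) and L = D - A. The multiplicity of 0 as a Laplacian eigenvalue equals the number of connected components. The eigenvalues sum to 10, which equals trace(L) = 2|E|.

[0, 1, 1, 1, 1, 6]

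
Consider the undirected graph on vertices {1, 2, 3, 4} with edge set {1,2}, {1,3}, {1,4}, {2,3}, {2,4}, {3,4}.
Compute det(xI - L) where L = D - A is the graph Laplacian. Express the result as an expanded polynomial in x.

Reading degrees in the order [1, 2, 3, 4] gives [3, 3, 3, 3]; set D = diag(3, 3, 3, 3) and form L = D - A. The eigenvalues of L are [0, 4, 4, 4]; the characteristic polynomial is the product of (x - lambda_i), which multiplies out to x^4 - 12x^3 + 48x^2 - 64x. Since p(0) = det(-L) = 0, x divides p(x).

x^4 - 12x^3 + 48x^2 - 64x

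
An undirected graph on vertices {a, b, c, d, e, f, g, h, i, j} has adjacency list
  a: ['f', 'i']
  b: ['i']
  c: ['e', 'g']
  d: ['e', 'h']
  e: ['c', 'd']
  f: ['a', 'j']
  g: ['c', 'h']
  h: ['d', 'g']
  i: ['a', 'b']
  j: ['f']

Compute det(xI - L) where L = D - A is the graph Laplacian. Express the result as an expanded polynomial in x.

With the vertex order [a, b, c, d, e, f, g, h, i, j], the degrees are [2, 1, 2, 2, 2, 2, 2, 2, 2, 1], giving D = diag(2, 1, 2, 2, 2, 2, 2, 2, 2, 1) and L = D - A. Computing det(xI - L) by cofactor expansion (or equivalently via sum-over-permutations) gives x^10 - 18x^9 + 136x^8 - 560x^7 + 1365x^6 - 2000x^5 + 1700x^4 - 750x^3 + 125x^2. The constant term is 0 because L is singular (the all-ones vector lies in its kernel). The eigenvalues sum to 18, which equals trace(L) = 2|E|.

x^10 - 18x^9 + 136x^8 - 560x^7 + 1365x^6 - 2000x^5 + 1700x^4 - 750x^3 + 125x^2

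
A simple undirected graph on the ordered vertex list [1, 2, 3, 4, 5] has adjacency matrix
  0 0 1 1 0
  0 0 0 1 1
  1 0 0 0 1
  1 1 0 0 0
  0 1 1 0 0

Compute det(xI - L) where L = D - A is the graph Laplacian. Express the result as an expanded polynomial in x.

Reading degrees in the order [1, 2, 3, 4, 5] gives [2, 2, 2, 2, 2]; set D = diag(2, 2, 2, 2, 2) and form L = D - A. L has integer entries, so p(x) = det(xI - L) has integer coefficients. Expanding the determinant yields x^5 - 10x^4 + 35x^3 - 50x^2 + 25x. The constant term is 0 because L is singular (the all-ones vector lies in its kernel). There is one zero in the spectrum, matching the 1 component.

x^5 - 10x^4 + 35x^3 - 50x^2 + 25x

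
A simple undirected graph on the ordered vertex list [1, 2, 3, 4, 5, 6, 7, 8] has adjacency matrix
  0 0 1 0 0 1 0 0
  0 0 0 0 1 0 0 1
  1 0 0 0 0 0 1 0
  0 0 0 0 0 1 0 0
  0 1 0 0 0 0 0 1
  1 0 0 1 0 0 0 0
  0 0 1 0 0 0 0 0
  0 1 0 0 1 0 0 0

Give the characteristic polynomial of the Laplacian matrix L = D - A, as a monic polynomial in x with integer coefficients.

Reading degrees in the order [1, 2, 3, 4, 5, 6, 7, 8] gives [2, 2, 2, 1, 2, 2, 1, 2]; set D = diag(2, 2, 2, 1, 2, 2, 1, 2) and form L = D - A. Computing det(xI - L) by cofactor expansion (or equivalently via sum-over-permutations) gives x^8 - 14x^7 + 78x^6 - 218x^5 + 314x^4 - 210x^3 + 45x^2. The coefficient of x^7 equals -trace(L) = -14, matching the sum of degrees. The largest eigenvalue, 3.6180, is at most the vertex count 8.

x^8 - 14x^7 + 78x^6 - 218x^5 + 314x^4 - 210x^3 + 45x^2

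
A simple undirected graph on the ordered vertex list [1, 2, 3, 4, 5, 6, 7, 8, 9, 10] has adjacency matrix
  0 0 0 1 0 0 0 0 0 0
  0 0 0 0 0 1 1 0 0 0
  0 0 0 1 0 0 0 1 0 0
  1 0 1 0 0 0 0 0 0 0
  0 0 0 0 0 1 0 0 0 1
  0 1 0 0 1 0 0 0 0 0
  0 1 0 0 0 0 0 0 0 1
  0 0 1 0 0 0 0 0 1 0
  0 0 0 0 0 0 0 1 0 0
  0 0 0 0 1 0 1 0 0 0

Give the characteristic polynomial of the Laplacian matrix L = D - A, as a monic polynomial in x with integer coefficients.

x^10 - 18x^9 + 136x^8 - 560x^7 + 1365x^6 - 2000x^5 + 1700x^4 - 750x^3 + 125x^2

Reading degrees in the order [1, 2, 3, 4, 5, 6, 7, 8, 9, 10] gives [1, 2, 2, 2, 2, 2, 2, 2, 1, 2]; set D = diag(1, 2, 2, 2, 2, 2, 2, 2, 1, 2) and form L = D - A. L has integer entries, so p(x) = det(xI - L) has integer coefficients. Expanding the determinant yields x^10 - 18x^9 + 136x^8 - 560x^7 + 1365x^6 - 2000x^5 + 1700x^4 - 750x^3 + 125x^2. Since p(0) = det(-L) = 0, x divides p(x).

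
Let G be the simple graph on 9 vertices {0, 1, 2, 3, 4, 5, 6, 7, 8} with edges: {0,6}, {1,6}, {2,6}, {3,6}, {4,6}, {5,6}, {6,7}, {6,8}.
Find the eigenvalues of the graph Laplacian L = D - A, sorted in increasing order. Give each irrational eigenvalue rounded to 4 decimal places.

With the vertex order [0, 1, 2, 3, 4, 5, 6, 7, 8], the degrees are [1, 1, 1, 1, 1, 1, 8, 1, 1], giving D = diag(1, 1, 1, 1, 1, 1, 8, 1, 1) and L = D - A. Diagonalising L (or applying a numerical eigensolver to the 9x9 matrix) gives the spectrum above. The single zero eigenvalue shows the graph is connected.

[0, 1, 1, 1, 1, 1, 1, 1, 9]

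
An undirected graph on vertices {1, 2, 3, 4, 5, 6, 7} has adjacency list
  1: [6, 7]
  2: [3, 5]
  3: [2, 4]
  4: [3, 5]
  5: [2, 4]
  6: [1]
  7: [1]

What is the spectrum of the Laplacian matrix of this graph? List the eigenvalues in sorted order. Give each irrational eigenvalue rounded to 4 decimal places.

With the vertex order [1, 2, 3, 4, 5, 6, 7], the degrees are [2, 2, 2, 2, 2, 1, 1], giving D = diag(2, 2, 2, 2, 2, 1, 1) and L = D - A. The multiplicity of 0 as a Laplacian eigenvalue equals the number of connected components. The 2 zero eigenvalues correspond to the 2 connected components. The largest eigenvalue, 4, is at most the vertex count 7.

[0, 0, 1, 2, 2, 3, 4]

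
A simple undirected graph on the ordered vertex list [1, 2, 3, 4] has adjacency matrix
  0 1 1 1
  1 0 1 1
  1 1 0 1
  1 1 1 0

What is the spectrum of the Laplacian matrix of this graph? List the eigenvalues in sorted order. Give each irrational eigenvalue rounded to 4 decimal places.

With the vertex order [1, 2, 3, 4], the degrees are [3, 3, 3, 3], giving D = diag(3, 3, 3, 3) and L = D - A. Diagonalising L (or applying a numerical eigensolver to the 4x4 matrix) gives the spectrum above. The single zero eigenvalue shows the graph is connected. The largest eigenvalue, 4, is at most the vertex count 4.

[0, 4, 4, 4]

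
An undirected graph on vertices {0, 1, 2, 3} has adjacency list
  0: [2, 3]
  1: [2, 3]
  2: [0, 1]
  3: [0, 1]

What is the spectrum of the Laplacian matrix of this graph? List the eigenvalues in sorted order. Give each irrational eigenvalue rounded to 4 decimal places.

[0, 2, 2, 4]

Reading degrees in the order [0, 1, 2, 3] gives [2, 2, 2, 2]; set D = diag(2, 2, 2, 2) and form L = D - A. The multiplicity of 0 as a Laplacian eigenvalue equals the number of connected components. The single zero eigenvalue shows the graph is connected. The eigenvalues sum to 8, which equals trace(L) = 2|E|. By the matrix-tree theorem the graph has (1/4) * product of the nonzero eigenvalues = 4 spanning trees.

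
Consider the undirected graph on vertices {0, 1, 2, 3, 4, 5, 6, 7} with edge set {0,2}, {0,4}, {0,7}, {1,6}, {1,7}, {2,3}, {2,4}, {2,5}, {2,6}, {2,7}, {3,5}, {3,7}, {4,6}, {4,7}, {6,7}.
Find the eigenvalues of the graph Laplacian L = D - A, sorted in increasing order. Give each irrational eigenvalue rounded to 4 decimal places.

[0, 1.2954, 2.0257, 3.4683, 3.7727, 5.3344, 6.8998, 7.2037]

With the vertex order [0, 1, 2, 3, 4, 5, 6, 7], the degrees are [3, 2, 6, 3, 4, 2, 4, 6], giving D = diag(3, 2, 6, 3, 4, 2, 4, 6) and L = D - A. Since every row of L sums to 0, the all-ones vector is in the kernel and 0 is an eigenvalue. The single zero eigenvalue shows the graph is connected. By the matrix-tree theorem the graph has (1/8) * product of the nonzero eigenvalues = 1138 spanning trees. The largest eigenvalue, 7.2037, is at most the vertex count 8.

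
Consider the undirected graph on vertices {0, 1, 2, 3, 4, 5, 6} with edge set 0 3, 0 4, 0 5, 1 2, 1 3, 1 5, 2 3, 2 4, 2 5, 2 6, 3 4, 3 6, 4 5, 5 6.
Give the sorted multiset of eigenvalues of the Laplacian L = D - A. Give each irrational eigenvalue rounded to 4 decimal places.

Reading degrees in the order [0, 1, 2, 3, 4, 5, 6] gives [3, 3, 5, 5, 4, 5, 3]; set D = diag(3, 3, 5, 5, 4, 5, 3) and form L = D - A. Since every row of L sums to 0, the all-ones vector is in the kernel and 0 is an eigenvalue. The largest eigenvalue, 7, is at most the vertex count 7. The eigenvalues sum to 28, which equals trace(L) = 2|E|.

[0, 2.5188, 3, 4.3111, 5, 6.1701, 7]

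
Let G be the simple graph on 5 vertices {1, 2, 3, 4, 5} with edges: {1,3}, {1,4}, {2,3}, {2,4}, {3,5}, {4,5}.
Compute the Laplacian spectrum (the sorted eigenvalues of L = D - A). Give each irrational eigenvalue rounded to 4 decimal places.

[0, 2, 2, 3, 5]

With the vertex order [1, 2, 3, 4, 5], the degrees are [2, 2, 3, 3, 2], giving D = diag(2, 2, 3, 3, 2) and L = D - A. Diagonalising L (or applying a numerical eigensolver to the 5x5 matrix) gives the spectrum above. The single zero eigenvalue shows the graph is connected.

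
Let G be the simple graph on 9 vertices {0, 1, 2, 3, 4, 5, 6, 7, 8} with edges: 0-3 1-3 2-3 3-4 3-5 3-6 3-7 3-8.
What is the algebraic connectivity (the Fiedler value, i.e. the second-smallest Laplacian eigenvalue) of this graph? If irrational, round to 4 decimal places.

1

Each diagonal entry of L is the vertex degree and each off-diagonal entry is -1 where an edge is present, 0 otherwise; in the order [0, 1, 2, 3, 4, 5, 6, 7, 8] the diagonal is [1, 1, 1, 8, 1, 1, 1, 1, 1]. The smallest Laplacian eigenvalue is always 0. The next one, lambda_2 = 1, measures how hard the graph is to disconnect: larger values mean better connectivity. By the matrix-tree theorem the graph has (1/9) * product of the nonzero eigenvalues = 1 spanning tree.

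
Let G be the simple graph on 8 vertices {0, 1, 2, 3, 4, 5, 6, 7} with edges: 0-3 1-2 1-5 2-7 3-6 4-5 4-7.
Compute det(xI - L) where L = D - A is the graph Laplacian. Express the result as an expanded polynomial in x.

x^8 - 14x^7 + 78x^6 - 220x^5 + 330x^4 - 250x^3 + 75x^2

With the vertex order [0, 1, 2, 3, 4, 5, 6, 7], the degrees are [1, 2, 2, 2, 2, 2, 1, 2], giving D = diag(1, 2, 2, 2, 2, 2, 1, 2) and L = D - A. L has integer entries, so p(x) = det(xI - L) has integer coefficients. Expanding the determinant yields x^8 - 14x^7 + 78x^6 - 220x^5 + 330x^4 - 250x^3 + 75x^2. Since p(0) = det(-L) = 0, x divides p(x). The eigenvalues sum to 14, which equals trace(L) = 2|E|. There are 2 zeros in the spectrum, matching the 2 components.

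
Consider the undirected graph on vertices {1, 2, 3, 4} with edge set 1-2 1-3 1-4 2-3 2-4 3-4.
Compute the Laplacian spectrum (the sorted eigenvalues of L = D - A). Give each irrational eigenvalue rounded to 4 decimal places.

With the vertex order [1, 2, 3, 4], the degrees are [3, 3, 3, 3], giving D = diag(3, 3, 3, 3) and L = D - A. Since every row of L sums to 0, the all-ones vector is in the kernel and 0 is an eigenvalue.

[0, 4, 4, 4]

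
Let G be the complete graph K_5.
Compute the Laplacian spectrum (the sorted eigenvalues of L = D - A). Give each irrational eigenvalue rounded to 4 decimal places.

[0, 5, 5, 5, 5]

The graph has 5 vertices and degree multiset [4, 4, 4, 4, 4]; D is the diagonal matrix of degrees and L = D - A. L is symmetric positive semidefinite, so every eigenvalue is real and nonnegative. The single zero eigenvalue shows the graph is connected. There is one zero in the spectrum, matching the 1 component.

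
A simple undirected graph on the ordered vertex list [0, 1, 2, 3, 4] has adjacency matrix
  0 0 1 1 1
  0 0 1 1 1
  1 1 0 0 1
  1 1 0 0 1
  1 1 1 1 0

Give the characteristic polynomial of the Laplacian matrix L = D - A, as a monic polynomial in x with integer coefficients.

x^5 - 16x^4 + 94x^3 - 240x^2 + 225x

Each diagonal entry of L is the vertex degree and each off-diagonal entry is -1 where an edge is present, 0 otherwise; in the order [0, 1, 2, 3, 4] the diagonal is [3, 3, 3, 3, 4]. L has integer entries, so p(x) = det(xI - L) has integer coefficients. Expanding the determinant yields x^5 - 16x^4 + 94x^3 - 240x^2 + 225x. Since p(0) = det(-L) = 0, x divides p(x). The eigenvalues sum to 16, which equals trace(L) = 2|E|.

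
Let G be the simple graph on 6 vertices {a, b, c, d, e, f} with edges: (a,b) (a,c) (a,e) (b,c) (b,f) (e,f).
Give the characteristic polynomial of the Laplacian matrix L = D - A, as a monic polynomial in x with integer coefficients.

Each diagonal entry of L is the vertex degree and each off-diagonal entry is -1 where an edge is present, 0 otherwise; in the order [a, b, c, d, e, f] the diagonal is [3, 3, 2, 0, 2, 2]. Computing det(xI - L) by cofactor expansion (or equivalently via sum-over-permutations) gives x^6 - 12x^5 + 51x^4 - 90x^3 + 55x^2. Since p(0) = det(-L) = 0, x divides p(x).

x^6 - 12x^5 + 51x^4 - 90x^3 + 55x^2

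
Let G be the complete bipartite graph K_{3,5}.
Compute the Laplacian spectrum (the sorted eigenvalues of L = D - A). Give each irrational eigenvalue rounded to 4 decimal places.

[0, 3, 3, 3, 3, 5, 5, 8]

The graph has 8 vertices and degree multiset [5, 5, 5, 3, 3, 3, 3, 3]; D is the diagonal matrix of degrees and L = D - A. Diagonalising L (or applying a numerical eigensolver to the 8x8 matrix) gives the spectrum above. By the matrix-tree theorem the graph has (1/8) * product of the nonzero eigenvalues = 2025 spanning trees.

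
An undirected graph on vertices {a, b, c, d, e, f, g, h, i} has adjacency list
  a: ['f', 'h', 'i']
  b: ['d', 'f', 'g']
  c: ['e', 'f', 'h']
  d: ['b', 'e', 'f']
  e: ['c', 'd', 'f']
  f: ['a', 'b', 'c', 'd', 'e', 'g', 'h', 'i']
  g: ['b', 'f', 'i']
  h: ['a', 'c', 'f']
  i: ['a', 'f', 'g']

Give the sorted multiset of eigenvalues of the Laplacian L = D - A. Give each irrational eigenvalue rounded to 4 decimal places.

[0, 1.5858, 1.5858, 3, 3, 4.4142, 4.4142, 5, 9]

Reading degrees in the order [a, b, c, d, e, f, g, h, i] gives [3, 3, 3, 3, 3, 8, 3, 3, 3]; set D = diag(3, 3, 3, 3, 3, 8, 3, 3, 3) and form L = D - A. The multiplicity of 0 as a Laplacian eigenvalue equals the number of connected components. The single zero eigenvalue shows the graph is connected. There is one zero in the spectrum, matching the 1 component.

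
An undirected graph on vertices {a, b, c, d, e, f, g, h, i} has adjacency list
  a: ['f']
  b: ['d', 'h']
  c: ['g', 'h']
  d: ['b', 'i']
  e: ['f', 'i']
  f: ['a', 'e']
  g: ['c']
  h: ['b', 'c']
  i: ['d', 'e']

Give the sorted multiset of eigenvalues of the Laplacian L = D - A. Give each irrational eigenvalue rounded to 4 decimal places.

With the vertex order [a, b, c, d, e, f, g, h, i], the degrees are [1, 2, 2, 2, 2, 2, 1, 2, 2], giving D = diag(1, 2, 2, 2, 2, 2, 1, 2, 2) and L = D - A. The multiplicity of 0 as a Laplacian eigenvalue equals the number of connected components. By the matrix-tree theorem the graph has (1/9) * product of the nonzero eigenvalues = 1 spanning tree. The largest eigenvalue, 3.8794, is at most the vertex count 9.

[0, 0.1206, 0.4679, 1, 1.6527, 2.3473, 3, 3.5321, 3.8794]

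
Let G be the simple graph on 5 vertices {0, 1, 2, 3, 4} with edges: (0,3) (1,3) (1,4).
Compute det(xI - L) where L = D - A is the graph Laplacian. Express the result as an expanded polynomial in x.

Each diagonal entry of L is the vertex degree and each off-diagonal entry is -1 where an edge is present, 0 otherwise; in the order [0, 1, 2, 3, 4] the diagonal is [1, 2, 0, 2, 1]. Computing det(xI - L) by cofactor expansion (or equivalently via sum-over-permutations) gives x^5 - 6x^4 + 10x^3 - 4x^2. Since p(0) = det(-L) = 0, x divides p(x). The largest eigenvalue, 3.4142, is at most the vertex count 5.

x^5 - 6x^4 + 10x^3 - 4x^2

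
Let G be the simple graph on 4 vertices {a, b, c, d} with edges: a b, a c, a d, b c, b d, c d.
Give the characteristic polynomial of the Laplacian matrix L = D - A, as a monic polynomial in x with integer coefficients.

x^4 - 12x^3 + 48x^2 - 64x

Reading degrees in the order [a, b, c, d] gives [3, 3, 3, 3]; set D = diag(3, 3, 3, 3) and form L = D - A. The eigenvalues of L are [0, 4, 4, 4]; the characteristic polynomial is the product of (x - lambda_i), which multiplies out to x^4 - 12x^3 + 48x^2 - 64x. The constant term is 0 because L is singular (the all-ones vector lies in its kernel).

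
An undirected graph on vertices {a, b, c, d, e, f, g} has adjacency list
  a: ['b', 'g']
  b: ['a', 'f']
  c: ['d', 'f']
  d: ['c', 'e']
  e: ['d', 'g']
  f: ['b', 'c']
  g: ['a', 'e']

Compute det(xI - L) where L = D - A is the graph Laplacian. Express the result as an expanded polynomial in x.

x^7 - 14x^6 + 77x^5 - 210x^4 + 294x^3 - 196x^2 + 49x

With the vertex order [a, b, c, d, e, f, g], the degrees are [2, 2, 2, 2, 2, 2, 2], giving D = diag(2, 2, 2, 2, 2, 2, 2) and L = D - A. Computing det(xI - L) by cofactor expansion (or equivalently via sum-over-permutations) gives x^7 - 14x^6 + 77x^5 - 210x^4 + 294x^3 - 196x^2 + 49x. The constant term is 0 because L is singular (the all-ones vector lies in its kernel). There is one zero in the spectrum, matching the 1 component.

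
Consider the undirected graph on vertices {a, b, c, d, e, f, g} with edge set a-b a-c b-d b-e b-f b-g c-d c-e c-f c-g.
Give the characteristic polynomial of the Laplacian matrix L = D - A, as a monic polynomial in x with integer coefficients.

With the vertex order [a, b, c, d, e, f, g], the degrees are [2, 5, 5, 2, 2, 2, 2], giving D = diag(2, 5, 5, 2, 2, 2, 2) and L = D - A. The eigenvalues of L are [0, 2, 2, 2, 2, 5, 7]; the characteristic polynomial is the product of (x - lambda_i), which multiplies out to x^7 - 20x^6 + 155x^5 - 600x^4 + 1240x^3 - 1312x^2 + 560x. The coefficient of x^6 equals -trace(L) = -20, matching the sum of degrees. By the matrix-tree theorem the graph has (1/7) * product of the nonzero eigenvalues = 80 spanning trees.

x^7 - 20x^6 + 155x^5 - 600x^4 + 1240x^3 - 1312x^2 + 560x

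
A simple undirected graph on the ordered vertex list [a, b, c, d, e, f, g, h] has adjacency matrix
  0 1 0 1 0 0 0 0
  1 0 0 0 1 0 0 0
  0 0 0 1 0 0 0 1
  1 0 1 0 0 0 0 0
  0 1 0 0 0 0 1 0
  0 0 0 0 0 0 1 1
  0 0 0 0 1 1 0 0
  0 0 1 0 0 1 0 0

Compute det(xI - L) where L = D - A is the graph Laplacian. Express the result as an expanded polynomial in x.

x^8 - 16x^7 + 104x^6 - 352x^5 + 660x^4 - 672x^3 + 336x^2 - 64x

With the vertex order [a, b, c, d, e, f, g, h], the degrees are [2, 2, 2, 2, 2, 2, 2, 2], giving D = diag(2, 2, 2, 2, 2, 2, 2, 2) and L = D - A. Computing det(xI - L) by cofactor expansion (or equivalently via sum-over-permutations) gives x^8 - 16x^7 + 104x^6 - 352x^5 + 660x^4 - 672x^3 + 336x^2 - 64x. Since p(0) = det(-L) = 0, x divides p(x). The eigenvalues sum to 16, which equals trace(L) = 2|E|. The largest eigenvalue, 4, is at most the vertex count 8.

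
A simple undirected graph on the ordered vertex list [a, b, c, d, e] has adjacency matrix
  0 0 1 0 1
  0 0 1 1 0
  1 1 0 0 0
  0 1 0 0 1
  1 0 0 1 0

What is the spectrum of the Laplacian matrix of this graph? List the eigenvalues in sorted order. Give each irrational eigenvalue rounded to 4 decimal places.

Each diagonal entry of L is the vertex degree and each off-diagonal entry is -1 where an edge is present, 0 otherwise; in the order [a, b, c, d, e] the diagonal is [2, 2, 2, 2, 2]. Since every row of L sums to 0, the all-ones vector is in the kernel and 0 is an eigenvalue.

[0, 1.3820, 1.3820, 3.6180, 3.6180]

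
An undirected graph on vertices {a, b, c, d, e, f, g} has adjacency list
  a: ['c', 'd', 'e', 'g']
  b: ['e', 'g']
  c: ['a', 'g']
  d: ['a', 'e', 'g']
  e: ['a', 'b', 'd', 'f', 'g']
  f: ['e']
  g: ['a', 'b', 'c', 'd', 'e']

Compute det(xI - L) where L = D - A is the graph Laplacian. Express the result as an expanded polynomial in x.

x^7 - 22x^6 + 189x^5 - 800x^4 + 1733x^3 - 1802x^2 + 693x

Each diagonal entry of L is the vertex degree and each off-diagonal entry is -1 where an edge is present, 0 otherwise; in the order [a, b, c, d, e, f, g] the diagonal is [4, 2, 2, 3, 5, 1, 5]. L has integer entries, so p(x) = det(xI - L) has integer coefficients. Expanding the determinant yields x^7 - 22x^6 + 189x^5 - 800x^4 + 1733x^3 - 1802x^2 + 693x. The constant term is 0 because L is singular (the all-ones vector lies in its kernel). There is one zero in the spectrum, matching the 1 component. By the matrix-tree theorem the graph has (1/7) * product of the nonzero eigenvalues = 99 spanning trees.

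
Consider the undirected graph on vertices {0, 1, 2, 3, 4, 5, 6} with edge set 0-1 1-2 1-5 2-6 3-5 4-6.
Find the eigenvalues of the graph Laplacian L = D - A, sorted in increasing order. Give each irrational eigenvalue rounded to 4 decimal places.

[0, 0.2603, 0.6262, 1.4055, 2.2742, 3.0996, 4.3342]

Each diagonal entry of L is the vertex degree and each off-diagonal entry is -1 where an edge is present, 0 otherwise; in the order [0, 1, 2, 3, 4, 5, 6] the diagonal is [1, 3, 2, 1, 1, 2, 2]. The multiplicity of 0 as a Laplacian eigenvalue equals the number of connected components.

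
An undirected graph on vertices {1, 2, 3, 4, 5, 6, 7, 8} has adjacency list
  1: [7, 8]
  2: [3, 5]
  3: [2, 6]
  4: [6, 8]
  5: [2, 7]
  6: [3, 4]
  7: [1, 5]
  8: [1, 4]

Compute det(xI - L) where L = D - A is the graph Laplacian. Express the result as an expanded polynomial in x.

x^8 - 16x^7 + 104x^6 - 352x^5 + 660x^4 - 672x^3 + 336x^2 - 64x

With the vertex order [1, 2, 3, 4, 5, 6, 7, 8], the degrees are [2, 2, 2, 2, 2, 2, 2, 2], giving D = diag(2, 2, 2, 2, 2, 2, 2, 2) and L = D - A. Computing det(xI - L) by cofactor expansion (or equivalently via sum-over-permutations) gives x^8 - 16x^7 + 104x^6 - 352x^5 + 660x^4 - 672x^3 + 336x^2 - 64x. Since p(0) = det(-L) = 0, x divides p(x). The eigenvalues sum to 16, which equals trace(L) = 2|E|.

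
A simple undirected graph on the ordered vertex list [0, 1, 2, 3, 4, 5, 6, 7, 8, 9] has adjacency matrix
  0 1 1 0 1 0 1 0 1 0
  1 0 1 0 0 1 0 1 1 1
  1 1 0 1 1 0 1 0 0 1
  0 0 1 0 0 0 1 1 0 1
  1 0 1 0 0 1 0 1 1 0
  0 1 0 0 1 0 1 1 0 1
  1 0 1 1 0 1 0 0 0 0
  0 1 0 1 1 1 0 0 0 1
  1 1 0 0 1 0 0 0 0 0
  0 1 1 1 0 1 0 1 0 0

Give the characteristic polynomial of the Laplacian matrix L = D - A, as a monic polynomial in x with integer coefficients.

Each diagonal entry of L is the vertex degree and each off-diagonal entry is -1 where an edge is present, 0 otherwise; in the order [0, 1, 2, 3, 4, 5, 6, 7, 8, 9] the diagonal is [5, 6, 6, 4, 5, 5, 4, 5, 3, 5]. L has integer entries, so p(x) = det(xI - L) has integer coefficients. Expanding the determinant yields x^10 - 48x^9 + 1009x^8 - 12182x^7 + 93010x^6 - 465212x^5 + 1522357x^4 - 3137878x^3 + 3689255x^2 - 1880200x. Since p(0) = det(-L) = 0, x divides p(x). The largest eigenvalue, 8.3525, is at most the vertex count 10.

x^10 - 48x^9 + 1009x^8 - 12182x^7 + 93010x^6 - 465212x^5 + 1522357x^4 - 3137878x^3 + 3689255x^2 - 1880200x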